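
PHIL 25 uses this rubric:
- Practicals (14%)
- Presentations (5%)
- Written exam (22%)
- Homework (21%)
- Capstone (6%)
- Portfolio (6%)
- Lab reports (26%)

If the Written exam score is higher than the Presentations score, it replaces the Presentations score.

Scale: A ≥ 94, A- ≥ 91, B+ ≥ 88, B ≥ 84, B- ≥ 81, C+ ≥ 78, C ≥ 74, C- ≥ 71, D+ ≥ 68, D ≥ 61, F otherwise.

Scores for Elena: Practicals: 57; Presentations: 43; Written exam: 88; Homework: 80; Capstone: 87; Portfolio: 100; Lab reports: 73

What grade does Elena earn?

C+

Written exam (88) > Presentations (43), so Presentations counts as 88.
Weighted total:
  Practicals 57 × 0.14 = 7.98
  Presentations 88 × 0.05 = 4.4
  Written exam 88 × 0.22 = 19.36
  Homework 80 × 0.21 = 16.8
  Capstone 87 × 0.06 = 5.22
  Portfolio 100 × 0.06 = 6
  Lab reports 73 × 0.26 = 18.98
Sum = 78.74
78.74 is ≥ 78 and < 81 → C+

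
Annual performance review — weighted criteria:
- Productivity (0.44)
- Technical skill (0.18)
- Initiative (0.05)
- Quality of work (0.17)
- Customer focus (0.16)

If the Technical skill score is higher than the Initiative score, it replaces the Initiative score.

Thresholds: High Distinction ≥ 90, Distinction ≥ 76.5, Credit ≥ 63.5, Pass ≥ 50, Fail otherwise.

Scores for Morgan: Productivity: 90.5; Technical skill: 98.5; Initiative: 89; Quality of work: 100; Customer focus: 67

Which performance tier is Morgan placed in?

High Distinction

Technical skill (98.5) > Initiative (89), so Initiative counts as 98.5.
Weighted total:
  Productivity 90.5 × 0.44 = 39.82
  Technical skill 98.5 × 0.18 = 17.73
  Initiative 98.5 × 0.05 = 4.925
  Quality of work 100 × 0.17 = 17
  Customer focus 67 × 0.16 = 10.72
Sum = 90.195
90.195 ≥ 90 → High Distinction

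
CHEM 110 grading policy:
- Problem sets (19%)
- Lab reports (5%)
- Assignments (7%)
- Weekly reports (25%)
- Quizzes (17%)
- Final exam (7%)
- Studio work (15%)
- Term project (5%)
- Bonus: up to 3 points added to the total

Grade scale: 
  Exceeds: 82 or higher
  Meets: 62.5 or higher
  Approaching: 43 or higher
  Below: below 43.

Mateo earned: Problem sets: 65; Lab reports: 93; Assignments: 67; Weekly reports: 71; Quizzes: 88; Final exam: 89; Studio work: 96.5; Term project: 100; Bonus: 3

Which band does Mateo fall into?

Exceeds

Weighted total:
  Problem sets 65 × 0.19 = 12.35
  Lab reports 93 × 0.05 = 4.65
  Assignments 67 × 0.07 = 4.69
  Weekly reports 71 × 0.25 = 17.75
  Quizzes 88 × 0.17 = 14.96
  Final exam 89 × 0.07 = 6.23
  Studio work 96.5 × 0.15 = 14.475
  Term project 100 × 0.05 = 5
Sum = 80.105
Bonus: 80.105 + 3 = 83.105
83.105 ≥ 82 → Exceeds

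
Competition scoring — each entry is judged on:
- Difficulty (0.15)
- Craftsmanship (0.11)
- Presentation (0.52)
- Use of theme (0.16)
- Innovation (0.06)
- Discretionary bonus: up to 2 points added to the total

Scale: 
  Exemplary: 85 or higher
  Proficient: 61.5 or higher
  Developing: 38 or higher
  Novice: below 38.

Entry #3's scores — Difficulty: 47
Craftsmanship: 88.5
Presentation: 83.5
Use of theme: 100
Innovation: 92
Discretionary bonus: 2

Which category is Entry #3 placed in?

Weighted total:
  Difficulty 47 × 0.15 = 7.05
  Craftsmanship 88.5 × 0.11 = 9.735
  Presentation 83.5 × 0.52 = 43.42
  Use of theme 100 × 0.16 = 16
  Innovation 92 × 0.06 = 5.52
Sum = 81.725
Discretionary bonus: 81.725 + 2 = 83.725
83.725 is ≥ 61.5 and < 85 → Proficient

Proficient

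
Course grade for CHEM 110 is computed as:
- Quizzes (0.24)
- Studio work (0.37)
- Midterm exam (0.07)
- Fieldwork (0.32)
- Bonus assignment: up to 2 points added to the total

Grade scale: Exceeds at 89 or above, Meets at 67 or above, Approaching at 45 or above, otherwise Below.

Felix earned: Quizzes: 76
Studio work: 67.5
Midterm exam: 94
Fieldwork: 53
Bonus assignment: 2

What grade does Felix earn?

Weighted total:
  Quizzes 76 × 0.24 = 18.24
  Studio work 67.5 × 0.37 = 24.975
  Midterm exam 94 × 0.07 = 6.58
  Fieldwork 53 × 0.32 = 16.96
Sum = 66.755
Bonus assignment: 66.755 + 2 = 68.755
68.755 is ≥ 67 and < 89 → Meets

Meets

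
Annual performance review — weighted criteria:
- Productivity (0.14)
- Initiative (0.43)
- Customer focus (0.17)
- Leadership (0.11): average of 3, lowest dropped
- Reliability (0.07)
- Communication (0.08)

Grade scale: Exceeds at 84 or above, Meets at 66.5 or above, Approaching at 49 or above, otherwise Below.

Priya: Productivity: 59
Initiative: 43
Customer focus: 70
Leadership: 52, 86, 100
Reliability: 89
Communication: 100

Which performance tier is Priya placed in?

Leadership: drop 52 → average of remaining 2 = 186/2 = 93
Weighted total:
  Productivity 59 × 0.14 = 8.26
  Initiative 43 × 0.43 = 18.49
  Customer focus 70 × 0.17 = 11.9
  Leadership 93 × 0.11 = 10.23
  Reliability 89 × 0.07 = 6.23
  Communication 100 × 0.08 = 8
Sum = 63.11
63.11 is ≥ 49 and < 66.5 → Approaching

Approaching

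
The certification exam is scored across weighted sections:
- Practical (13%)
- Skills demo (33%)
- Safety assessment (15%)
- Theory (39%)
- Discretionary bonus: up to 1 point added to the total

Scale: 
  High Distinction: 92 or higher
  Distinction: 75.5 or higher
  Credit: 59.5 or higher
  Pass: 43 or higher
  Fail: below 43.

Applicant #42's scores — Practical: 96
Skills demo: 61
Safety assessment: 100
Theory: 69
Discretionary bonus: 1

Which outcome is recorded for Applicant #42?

Distinction

Weighted total:
  Practical 96 × 0.13 = 12.48
  Skills demo 61 × 0.33 = 20.13
  Safety assessment 100 × 0.15 = 15
  Theory 69 × 0.39 = 26.91
Sum = 74.52
Discretionary bonus: 74.52 + 1 = 75.52
75.52 is ≥ 75.5 and < 92 → Distinction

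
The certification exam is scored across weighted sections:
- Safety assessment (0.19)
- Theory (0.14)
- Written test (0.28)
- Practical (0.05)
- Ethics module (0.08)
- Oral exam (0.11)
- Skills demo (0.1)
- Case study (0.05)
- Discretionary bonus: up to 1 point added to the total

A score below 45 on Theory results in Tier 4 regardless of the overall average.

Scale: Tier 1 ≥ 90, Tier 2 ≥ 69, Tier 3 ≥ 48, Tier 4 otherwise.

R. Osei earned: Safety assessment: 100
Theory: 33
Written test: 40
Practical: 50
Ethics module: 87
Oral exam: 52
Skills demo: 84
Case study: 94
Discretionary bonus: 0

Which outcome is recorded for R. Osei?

Tier 4

Theory score 33 < 45: minimum not met.
Weighted total:
  Safety assessment 100 × 0.19 = 19
  Theory 33 × 0.14 = 4.62
  Written test 40 × 0.28 = 11.2
  Practical 50 × 0.05 = 2.5
  Ethics module 87 × 0.08 = 6.96
  Oral exam 52 × 0.11 = 5.72
  Skills demo 84 × 0.1 = 8.4
  Case study 94 × 0.05 = 4.7
Sum = 63.1
Discretionary bonus: 63.1 + 0 = 63.1
Because the Theory minimum was not met, the result is Tier 4.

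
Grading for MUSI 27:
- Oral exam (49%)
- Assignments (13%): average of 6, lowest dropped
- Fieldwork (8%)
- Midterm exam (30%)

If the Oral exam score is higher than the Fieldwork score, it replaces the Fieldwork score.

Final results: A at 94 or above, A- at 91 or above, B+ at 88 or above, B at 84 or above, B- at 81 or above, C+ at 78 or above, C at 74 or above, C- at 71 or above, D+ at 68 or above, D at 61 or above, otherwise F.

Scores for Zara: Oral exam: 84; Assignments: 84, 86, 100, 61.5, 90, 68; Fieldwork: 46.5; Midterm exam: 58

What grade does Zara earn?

C

Assignments: drop 61.5 → average of remaining 5 = 428/5 = 85.6
Oral exam (84) > Fieldwork (46.5), so Fieldwork counts as 84.
Weighted total:
  Oral exam 84 × 0.49 = 41.16
  Assignments 85.6 × 0.13 = 11.128
  Fieldwork 84 × 0.08 = 6.72
  Midterm exam 58 × 0.3 = 17.4
Sum = 76.408
76.408 is ≥ 74 and < 78 → C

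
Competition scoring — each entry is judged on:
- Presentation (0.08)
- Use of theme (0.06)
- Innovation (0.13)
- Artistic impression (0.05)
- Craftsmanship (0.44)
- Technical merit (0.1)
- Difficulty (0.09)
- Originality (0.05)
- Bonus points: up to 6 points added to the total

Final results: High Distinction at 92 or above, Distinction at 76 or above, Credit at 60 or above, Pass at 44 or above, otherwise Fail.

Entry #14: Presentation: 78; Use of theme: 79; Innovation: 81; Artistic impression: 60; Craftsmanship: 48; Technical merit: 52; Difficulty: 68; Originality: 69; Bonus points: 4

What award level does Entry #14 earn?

Credit

Weighted total:
  Presentation 78 × 0.08 = 6.24
  Use of theme 79 × 0.06 = 4.74
  Innovation 81 × 0.13 = 10.53
  Artistic impression 60 × 0.05 = 3
  Craftsmanship 48 × 0.44 = 21.12
  Technical merit 52 × 0.1 = 5.2
  Difficulty 68 × 0.09 = 6.12
  Originality 69 × 0.05 = 3.45
Sum = 60.4
Bonus points: 60.4 + 4 = 64.4
64.4 is ≥ 60 and < 76 → Credit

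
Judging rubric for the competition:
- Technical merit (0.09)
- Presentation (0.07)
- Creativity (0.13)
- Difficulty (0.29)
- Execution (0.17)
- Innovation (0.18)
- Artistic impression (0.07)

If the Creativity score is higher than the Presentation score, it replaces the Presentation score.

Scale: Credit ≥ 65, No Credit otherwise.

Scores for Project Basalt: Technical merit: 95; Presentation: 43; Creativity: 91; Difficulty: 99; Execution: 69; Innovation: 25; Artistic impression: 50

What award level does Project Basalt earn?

Credit

Creativity (91) > Presentation (43), so Presentation counts as 91.
Weighted total:
  Technical merit 95 × 0.09 = 8.55
  Presentation 91 × 0.07 = 6.37
  Creativity 91 × 0.13 = 11.83
  Difficulty 99 × 0.29 = 28.71
  Execution 69 × 0.17 = 11.73
  Innovation 25 × 0.18 = 4.5
  Artistic impression 50 × 0.07 = 3.5
Sum = 75.19
75.19 ≥ 65 → Credit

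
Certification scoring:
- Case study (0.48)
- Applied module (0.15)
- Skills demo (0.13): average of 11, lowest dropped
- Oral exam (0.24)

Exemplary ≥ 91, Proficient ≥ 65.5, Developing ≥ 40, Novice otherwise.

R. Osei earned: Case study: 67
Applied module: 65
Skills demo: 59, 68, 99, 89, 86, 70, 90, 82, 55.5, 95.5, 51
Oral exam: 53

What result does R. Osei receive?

Skills demo: drop 51 → average of remaining 10 = 794/10 = 79.4
Weighted total:
  Case study 67 × 0.48 = 32.16
  Applied module 65 × 0.15 = 9.75
  Skills demo 79.4 × 0.13 = 10.322
  Oral exam 53 × 0.24 = 12.72
Sum = 64.952
64.952 is ≥ 40 and < 65.5 → Developing

Developing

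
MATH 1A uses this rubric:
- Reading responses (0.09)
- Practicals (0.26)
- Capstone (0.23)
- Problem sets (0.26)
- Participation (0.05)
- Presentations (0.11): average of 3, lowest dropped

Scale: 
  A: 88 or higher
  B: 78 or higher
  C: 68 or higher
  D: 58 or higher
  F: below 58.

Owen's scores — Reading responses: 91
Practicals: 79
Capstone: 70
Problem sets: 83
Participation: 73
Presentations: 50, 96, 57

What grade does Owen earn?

Presentations: drop 50 → average of remaining 2 = 153/2 = 76.5
Weighted total:
  Reading responses 91 × 0.09 = 8.19
  Practicals 79 × 0.26 = 20.54
  Capstone 70 × 0.23 = 16.1
  Problem sets 83 × 0.26 = 21.58
  Participation 73 × 0.05 = 3.65
  Presentations 76.5 × 0.11 = 8.415
Sum = 78.475
78.475 is ≥ 78 and < 88 → B

B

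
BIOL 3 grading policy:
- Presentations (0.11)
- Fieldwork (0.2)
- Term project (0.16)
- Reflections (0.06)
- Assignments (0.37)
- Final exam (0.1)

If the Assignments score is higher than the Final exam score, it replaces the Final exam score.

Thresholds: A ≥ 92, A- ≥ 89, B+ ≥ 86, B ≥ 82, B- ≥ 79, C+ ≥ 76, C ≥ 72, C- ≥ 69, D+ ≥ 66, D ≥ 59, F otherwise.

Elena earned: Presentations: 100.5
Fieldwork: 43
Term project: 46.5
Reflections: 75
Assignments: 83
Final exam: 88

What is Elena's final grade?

C-

Assignments (83) ≤ Final exam (88), so Final exam stays at 88.
Weighted total:
  Presentations 100.5 × 0.11 = 11.055
  Fieldwork 43 × 0.2 = 8.6
  Term project 46.5 × 0.16 = 7.44
  Reflections 75 × 0.06 = 4.5
  Assignments 83 × 0.37 = 30.71
  Final exam 88 × 0.1 = 8.8
Sum = 71.105
71.105 is ≥ 69 and < 72 → C-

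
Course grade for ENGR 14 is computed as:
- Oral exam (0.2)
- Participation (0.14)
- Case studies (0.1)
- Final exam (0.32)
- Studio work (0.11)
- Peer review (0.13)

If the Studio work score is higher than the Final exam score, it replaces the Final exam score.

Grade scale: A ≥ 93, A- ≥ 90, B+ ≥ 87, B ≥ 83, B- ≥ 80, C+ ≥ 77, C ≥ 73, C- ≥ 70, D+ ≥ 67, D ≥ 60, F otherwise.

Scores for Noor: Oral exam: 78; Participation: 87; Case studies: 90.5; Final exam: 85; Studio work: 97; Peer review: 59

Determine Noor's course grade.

B

Studio work (97) > Final exam (85), so Final exam counts as 97.
Weighted total:
  Oral exam 78 × 0.2 = 15.6
  Participation 87 × 0.14 = 12.18
  Case studies 90.5 × 0.1 = 9.05
  Final exam 97 × 0.32 = 31.04
  Studio work 97 × 0.11 = 10.67
  Peer review 59 × 0.13 = 7.67
Sum = 86.21
86.21 is ≥ 83 and < 87 → B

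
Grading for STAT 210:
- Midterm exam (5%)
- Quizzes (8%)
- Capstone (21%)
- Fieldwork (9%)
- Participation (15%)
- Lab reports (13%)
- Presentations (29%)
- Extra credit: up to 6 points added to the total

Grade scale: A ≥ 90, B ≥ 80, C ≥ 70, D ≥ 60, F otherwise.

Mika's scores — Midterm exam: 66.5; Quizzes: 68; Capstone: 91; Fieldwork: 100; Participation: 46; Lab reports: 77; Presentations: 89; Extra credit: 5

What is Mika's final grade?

Weighted total:
  Midterm exam 66.5 × 0.05 = 3.325
  Quizzes 68 × 0.08 = 5.44
  Capstone 91 × 0.21 = 19.11
  Fieldwork 100 × 0.09 = 9
  Participation 46 × 0.15 = 6.9
  Lab reports 77 × 0.13 = 10.01
  Presentations 89 × 0.29 = 25.81
Sum = 79.595
Extra credit: 79.595 + 5 = 84.595
84.595 is ≥ 80 and < 90 → B

B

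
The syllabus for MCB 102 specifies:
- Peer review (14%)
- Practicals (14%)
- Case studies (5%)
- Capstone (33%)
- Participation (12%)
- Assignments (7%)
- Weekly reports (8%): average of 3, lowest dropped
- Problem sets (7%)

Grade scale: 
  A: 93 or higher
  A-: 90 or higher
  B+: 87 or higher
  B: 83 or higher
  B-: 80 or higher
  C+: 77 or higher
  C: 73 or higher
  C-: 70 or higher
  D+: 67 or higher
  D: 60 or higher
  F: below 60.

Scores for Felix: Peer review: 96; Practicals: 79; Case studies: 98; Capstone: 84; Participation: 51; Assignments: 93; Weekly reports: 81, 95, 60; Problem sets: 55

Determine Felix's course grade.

B-

Weekly reports: drop 60 → average of remaining 2 = 176/2 = 88
Weighted total:
  Peer review 96 × 0.14 = 13.44
  Practicals 79 × 0.14 = 11.06
  Case studies 98 × 0.05 = 4.9
  Capstone 84 × 0.33 = 27.72
  Participation 51 × 0.12 = 6.12
  Assignments 93 × 0.07 = 6.51
  Weekly reports 88 × 0.08 = 7.04
  Problem sets 55 × 0.07 = 3.85
Sum = 80.64
80.64 is ≥ 80 and < 83 → B-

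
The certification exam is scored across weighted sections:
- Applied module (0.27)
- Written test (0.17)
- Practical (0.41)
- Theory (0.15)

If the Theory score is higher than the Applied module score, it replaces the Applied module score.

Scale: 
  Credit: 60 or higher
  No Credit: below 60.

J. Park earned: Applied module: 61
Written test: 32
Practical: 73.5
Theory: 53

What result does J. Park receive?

No Credit

Theory (53) ≤ Applied module (61), so Applied module stays at 61.
Weighted total:
  Applied module 61 × 0.27 = 16.47
  Written test 32 × 0.17 = 5.44
  Practical 73.5 × 0.41 = 30.135
  Theory 53 × 0.15 = 7.95
Sum = 59.995
59.995 < 60 → No Credit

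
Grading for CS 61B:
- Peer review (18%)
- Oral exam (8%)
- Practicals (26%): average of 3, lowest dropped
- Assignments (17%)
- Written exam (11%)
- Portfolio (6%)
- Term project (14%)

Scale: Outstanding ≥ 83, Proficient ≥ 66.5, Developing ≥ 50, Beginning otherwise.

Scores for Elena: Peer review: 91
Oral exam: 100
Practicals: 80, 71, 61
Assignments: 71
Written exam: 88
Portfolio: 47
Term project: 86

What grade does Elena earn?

Proficient

Practicals: drop 61 → average of remaining 2 = 151/2 = 75.5
Weighted total:
  Peer review 91 × 0.18 = 16.38
  Oral exam 100 × 0.08 = 8
  Practicals 75.5 × 0.26 = 19.63
  Assignments 71 × 0.17 = 12.07
  Written exam 88 × 0.11 = 9.68
  Portfolio 47 × 0.06 = 2.82
  Term project 86 × 0.14 = 12.04
Sum = 80.62
80.62 is ≥ 66.5 and < 83 → Proficient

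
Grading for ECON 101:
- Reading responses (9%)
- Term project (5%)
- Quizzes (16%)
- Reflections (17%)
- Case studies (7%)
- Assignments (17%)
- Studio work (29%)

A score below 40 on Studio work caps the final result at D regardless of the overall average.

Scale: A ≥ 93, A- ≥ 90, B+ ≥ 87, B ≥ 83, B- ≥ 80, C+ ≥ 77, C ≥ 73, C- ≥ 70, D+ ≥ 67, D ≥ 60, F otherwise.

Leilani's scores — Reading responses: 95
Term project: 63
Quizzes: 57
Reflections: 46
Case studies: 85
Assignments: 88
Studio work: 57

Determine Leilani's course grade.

D

Studio work score 57 ≥ 40: minimum met.
Weighted total:
  Reading responses 95 × 0.09 = 8.55
  Term project 63 × 0.05 = 3.15
  Quizzes 57 × 0.16 = 9.12
  Reflections 46 × 0.17 = 7.82
  Case studies 85 × 0.07 = 5.95
  Assignments 88 × 0.17 = 14.96
  Studio work 57 × 0.29 = 16.53
Sum = 66.08
66.08 is ≥ 60 and < 67 → D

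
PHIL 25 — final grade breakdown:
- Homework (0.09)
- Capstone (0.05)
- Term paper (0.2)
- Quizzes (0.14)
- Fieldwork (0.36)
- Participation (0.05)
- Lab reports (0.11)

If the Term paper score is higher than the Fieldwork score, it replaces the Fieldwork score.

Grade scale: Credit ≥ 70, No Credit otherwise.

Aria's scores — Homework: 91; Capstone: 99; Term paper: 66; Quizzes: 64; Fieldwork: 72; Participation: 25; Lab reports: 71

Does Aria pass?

Credit

Term paper (66) ≤ Fieldwork (72), so Fieldwork stays at 72.
Weighted total:
  Homework 91 × 0.09 = 8.19
  Capstone 99 × 0.05 = 4.95
  Term paper 66 × 0.2 = 13.2
  Quizzes 64 × 0.14 = 8.96
  Fieldwork 72 × 0.36 = 25.92
  Participation 25 × 0.05 = 1.25
  Lab reports 71 × 0.11 = 7.81
Sum = 70.28
70.28 ≥ 70 → Credit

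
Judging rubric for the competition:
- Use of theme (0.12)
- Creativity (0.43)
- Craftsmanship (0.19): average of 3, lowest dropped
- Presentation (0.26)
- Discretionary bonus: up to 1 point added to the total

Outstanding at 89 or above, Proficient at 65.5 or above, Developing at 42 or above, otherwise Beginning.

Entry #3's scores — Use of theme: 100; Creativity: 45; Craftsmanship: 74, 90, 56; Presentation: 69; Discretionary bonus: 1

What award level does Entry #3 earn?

Proficient

Craftsmanship: drop 56 → average of remaining 2 = 164/2 = 82
Weighted total:
  Use of theme 100 × 0.12 = 12
  Creativity 45 × 0.43 = 19.35
  Craftsmanship 82 × 0.19 = 15.58
  Presentation 69 × 0.26 = 17.94
Sum = 64.87
Discretionary bonus: 64.87 + 1 = 65.87
65.87 is ≥ 65.5 and < 89 → Proficient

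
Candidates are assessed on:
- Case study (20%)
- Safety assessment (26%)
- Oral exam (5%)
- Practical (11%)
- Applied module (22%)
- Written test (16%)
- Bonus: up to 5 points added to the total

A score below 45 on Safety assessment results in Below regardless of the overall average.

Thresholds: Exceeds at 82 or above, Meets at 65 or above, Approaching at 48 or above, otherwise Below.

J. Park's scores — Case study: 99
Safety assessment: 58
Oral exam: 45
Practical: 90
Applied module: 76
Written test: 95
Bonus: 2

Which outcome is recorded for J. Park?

Safety assessment score 58 ≥ 45: minimum met.
Weighted total:
  Case study 99 × 0.2 = 19.8
  Safety assessment 58 × 0.26 = 15.08
  Oral exam 45 × 0.05 = 2.25
  Practical 90 × 0.11 = 9.9
  Applied module 76 × 0.22 = 16.72
  Written test 95 × 0.16 = 15.2
Sum = 78.95
Bonus: 78.95 + 2 = 80.95
80.95 is ≥ 65 and < 82 → Meets

Meets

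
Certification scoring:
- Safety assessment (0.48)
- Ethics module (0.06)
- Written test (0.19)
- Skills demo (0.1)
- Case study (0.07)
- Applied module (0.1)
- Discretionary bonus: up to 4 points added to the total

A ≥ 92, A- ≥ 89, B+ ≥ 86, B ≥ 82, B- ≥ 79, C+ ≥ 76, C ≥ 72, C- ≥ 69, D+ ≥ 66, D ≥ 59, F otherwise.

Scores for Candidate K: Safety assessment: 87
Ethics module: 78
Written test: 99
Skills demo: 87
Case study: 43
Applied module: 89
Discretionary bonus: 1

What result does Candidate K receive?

Weighted total:
  Safety assessment 87 × 0.48 = 41.76
  Ethics module 78 × 0.06 = 4.68
  Written test 99 × 0.19 = 18.81
  Skills demo 87 × 0.1 = 8.7
  Case study 43 × 0.07 = 3.01
  Applied module 89 × 0.1 = 8.9
Sum = 85.86
Discretionary bonus: 85.86 + 1 = 86.86
86.86 is ≥ 86 and < 89 → B+

B+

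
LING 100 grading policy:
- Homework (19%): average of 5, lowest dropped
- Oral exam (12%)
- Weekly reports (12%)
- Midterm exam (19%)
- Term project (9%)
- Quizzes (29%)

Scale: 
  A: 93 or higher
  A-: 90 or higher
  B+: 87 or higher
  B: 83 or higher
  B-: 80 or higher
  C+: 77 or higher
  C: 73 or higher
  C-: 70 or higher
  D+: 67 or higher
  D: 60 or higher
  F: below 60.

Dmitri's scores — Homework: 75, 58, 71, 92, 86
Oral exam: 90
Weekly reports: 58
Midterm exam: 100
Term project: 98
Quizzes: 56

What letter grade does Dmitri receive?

Homework: drop 58 → average of remaining 4 = 324/4 = 81
Weighted total:
  Homework 81 × 0.19 = 15.39
  Oral exam 90 × 0.12 = 10.8
  Weekly reports 58 × 0.12 = 6.96
  Midterm exam 100 × 0.19 = 19
  Term project 98 × 0.09 = 8.82
  Quizzes 56 × 0.29 = 16.24
Sum = 77.21
77.21 is ≥ 77 and < 80 → C+

C+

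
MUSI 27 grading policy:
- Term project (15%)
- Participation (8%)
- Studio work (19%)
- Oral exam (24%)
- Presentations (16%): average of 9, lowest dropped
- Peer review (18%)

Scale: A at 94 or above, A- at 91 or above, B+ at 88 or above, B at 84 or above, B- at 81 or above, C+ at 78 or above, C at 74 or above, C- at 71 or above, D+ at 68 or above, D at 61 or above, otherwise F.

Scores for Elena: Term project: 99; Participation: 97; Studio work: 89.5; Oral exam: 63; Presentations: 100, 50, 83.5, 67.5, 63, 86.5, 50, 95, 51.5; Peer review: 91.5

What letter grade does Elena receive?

Presentations: drop 50 → average of remaining 8 = 597/8 = 74.625
Weighted total:
  Term project 99 × 0.15 = 14.85
  Participation 97 × 0.08 = 7.76
  Studio work 89.5 × 0.19 = 17.005
  Oral exam 63 × 0.24 = 15.12
  Presentations 74.625 × 0.16 = 11.94
  Peer review 91.5 × 0.18 = 16.47
Sum = 83.145
83.145 is ≥ 81 and < 84 → B-

B-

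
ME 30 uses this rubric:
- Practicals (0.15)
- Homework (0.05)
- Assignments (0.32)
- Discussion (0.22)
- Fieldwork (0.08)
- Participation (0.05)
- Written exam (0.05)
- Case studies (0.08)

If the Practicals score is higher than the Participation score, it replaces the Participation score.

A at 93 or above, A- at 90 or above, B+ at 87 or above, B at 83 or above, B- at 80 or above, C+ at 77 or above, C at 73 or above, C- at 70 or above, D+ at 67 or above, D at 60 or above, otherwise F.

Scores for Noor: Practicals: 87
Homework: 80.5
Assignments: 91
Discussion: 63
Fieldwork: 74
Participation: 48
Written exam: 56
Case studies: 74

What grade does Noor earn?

C+

Practicals (87) > Participation (48), so Participation counts as 87.
Weighted total:
  Practicals 87 × 0.15 = 13.05
  Homework 80.5 × 0.05 = 4.025
  Assignments 91 × 0.32 = 29.12
  Discussion 63 × 0.22 = 13.86
  Fieldwork 74 × 0.08 = 5.92
  Participation 87 × 0.05 = 4.35
  Written exam 56 × 0.05 = 2.8
  Case studies 74 × 0.08 = 5.92
Sum = 79.045
79.045 is ≥ 77 and < 80 → C+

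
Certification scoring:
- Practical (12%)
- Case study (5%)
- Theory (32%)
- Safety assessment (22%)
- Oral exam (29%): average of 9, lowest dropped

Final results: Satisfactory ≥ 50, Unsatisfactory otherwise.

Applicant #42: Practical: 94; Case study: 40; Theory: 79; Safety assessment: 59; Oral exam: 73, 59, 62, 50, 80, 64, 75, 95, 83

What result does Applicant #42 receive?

Satisfactory

Oral exam: drop 50 → average of remaining 8 = 591/8 = 73.875
Weighted total:
  Practical 94 × 0.12 = 11.28
  Case study 40 × 0.05 = 2
  Theory 79 × 0.32 = 25.28
  Safety assessment 59 × 0.22 = 12.98
  Oral exam 73.875 × 0.29 = 21.42375
Sum = 72.96375
72.96375 ≥ 50 → Satisfactory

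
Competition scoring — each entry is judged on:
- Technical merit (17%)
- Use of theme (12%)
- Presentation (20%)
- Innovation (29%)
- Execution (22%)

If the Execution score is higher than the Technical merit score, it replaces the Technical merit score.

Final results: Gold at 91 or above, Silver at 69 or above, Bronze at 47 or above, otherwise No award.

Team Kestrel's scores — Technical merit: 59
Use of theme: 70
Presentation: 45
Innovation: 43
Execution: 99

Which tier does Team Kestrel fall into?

Bronze

Execution (99) > Technical merit (59), so Technical merit counts as 99.
Weighted total:
  Technical merit 99 × 0.17 = 16.83
  Use of theme 70 × 0.12 = 8.4
  Presentation 45 × 0.2 = 9
  Innovation 43 × 0.29 = 12.47
  Execution 99 × 0.22 = 21.78
Sum = 68.48
68.48 is ≥ 47 and < 69 → Bronze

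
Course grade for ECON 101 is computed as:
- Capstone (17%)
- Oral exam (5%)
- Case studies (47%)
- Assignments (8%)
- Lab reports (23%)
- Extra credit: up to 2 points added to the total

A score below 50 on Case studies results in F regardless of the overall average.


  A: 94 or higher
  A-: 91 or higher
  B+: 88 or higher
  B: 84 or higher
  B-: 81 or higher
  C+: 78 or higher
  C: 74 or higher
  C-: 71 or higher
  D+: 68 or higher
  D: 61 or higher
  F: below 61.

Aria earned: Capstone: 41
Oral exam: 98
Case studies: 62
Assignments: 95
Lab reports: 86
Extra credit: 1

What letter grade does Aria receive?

D+

Case studies score 62 ≥ 50: minimum met.
Weighted total:
  Capstone 41 × 0.17 = 6.97
  Oral exam 98 × 0.05 = 4.9
  Case studies 62 × 0.47 = 29.14
  Assignments 95 × 0.08 = 7.6
  Lab reports 86 × 0.23 = 19.78
Sum = 68.39
Extra credit: 68.39 + 1 = 69.39
69.39 is ≥ 68 and < 71 → D+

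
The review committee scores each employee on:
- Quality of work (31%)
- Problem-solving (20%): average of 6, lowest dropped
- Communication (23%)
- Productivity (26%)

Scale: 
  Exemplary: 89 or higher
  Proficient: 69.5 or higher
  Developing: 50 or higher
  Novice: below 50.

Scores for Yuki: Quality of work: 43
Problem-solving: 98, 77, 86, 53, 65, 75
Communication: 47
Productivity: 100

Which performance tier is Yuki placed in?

Developing

Problem-solving: drop 53 → average of remaining 5 = 401/5 = 80.2
Weighted total:
  Quality of work 43 × 0.31 = 13.33
  Problem-solving 80.2 × 0.2 = 16.04
  Communication 47 × 0.23 = 10.81
  Productivity 100 × 0.26 = 26
Sum = 66.18
66.18 is ≥ 50 and < 69.5 → Developing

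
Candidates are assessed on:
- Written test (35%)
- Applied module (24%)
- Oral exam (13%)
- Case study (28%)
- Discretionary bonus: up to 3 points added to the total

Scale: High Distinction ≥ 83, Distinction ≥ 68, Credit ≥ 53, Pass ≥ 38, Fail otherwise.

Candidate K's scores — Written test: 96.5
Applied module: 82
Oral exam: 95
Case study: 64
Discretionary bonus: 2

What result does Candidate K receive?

Weighted total:
  Written test 96.5 × 0.35 = 33.775
  Applied module 82 × 0.24 = 19.68
  Oral exam 95 × 0.13 = 12.35
  Case study 64 × 0.28 = 17.92
Sum = 83.725
Discretionary bonus: 83.725 + 2 = 85.725
85.725 ≥ 83 → High Distinction

High Distinction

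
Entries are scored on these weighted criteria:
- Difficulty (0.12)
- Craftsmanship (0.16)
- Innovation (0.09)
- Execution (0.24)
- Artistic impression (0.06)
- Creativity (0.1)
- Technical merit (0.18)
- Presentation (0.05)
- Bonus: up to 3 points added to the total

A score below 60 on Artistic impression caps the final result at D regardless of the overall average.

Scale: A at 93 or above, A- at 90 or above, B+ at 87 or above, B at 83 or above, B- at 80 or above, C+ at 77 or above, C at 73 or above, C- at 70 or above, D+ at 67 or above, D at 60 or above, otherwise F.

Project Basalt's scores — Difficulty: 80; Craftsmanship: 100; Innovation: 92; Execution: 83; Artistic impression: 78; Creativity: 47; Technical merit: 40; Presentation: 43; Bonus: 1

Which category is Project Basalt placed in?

C

Artistic impression score 78 ≥ 60: minimum met.
Weighted total:
  Difficulty 80 × 0.12 = 9.6
  Craftsmanship 100 × 0.16 = 16
  Innovation 92 × 0.09 = 8.28
  Execution 83 × 0.24 = 19.92
  Artistic impression 78 × 0.06 = 4.68
  Creativity 47 × 0.1 = 4.7
  Technical merit 40 × 0.18 = 7.2
  Presentation 43 × 0.05 = 2.15
Sum = 72.53
Bonus: 72.53 + 1 = 73.53
73.53 is ≥ 73 and < 77 → C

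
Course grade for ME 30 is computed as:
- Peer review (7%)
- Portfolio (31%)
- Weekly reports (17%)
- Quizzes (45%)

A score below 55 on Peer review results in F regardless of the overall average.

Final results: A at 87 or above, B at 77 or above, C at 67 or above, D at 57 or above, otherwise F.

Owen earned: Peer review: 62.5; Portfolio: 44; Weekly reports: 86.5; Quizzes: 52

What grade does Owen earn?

F

Peer review score 62.5 ≥ 55: minimum met.
Weighted total:
  Peer review 62.5 × 0.07 = 4.375
  Portfolio 44 × 0.31 = 13.64
  Weekly reports 86.5 × 0.17 = 14.705
  Quizzes 52 × 0.45 = 23.4
Sum = 56.12
56.12 < 57 → F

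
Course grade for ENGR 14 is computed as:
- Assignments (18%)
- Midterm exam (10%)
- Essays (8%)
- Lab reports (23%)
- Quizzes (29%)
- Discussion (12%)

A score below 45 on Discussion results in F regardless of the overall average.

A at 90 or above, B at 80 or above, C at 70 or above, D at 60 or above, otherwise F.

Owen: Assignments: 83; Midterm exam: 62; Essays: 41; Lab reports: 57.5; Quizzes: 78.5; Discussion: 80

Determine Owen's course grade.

C

Discussion score 80 ≥ 45: minimum met.
Weighted total:
  Assignments 83 × 0.18 = 14.94
  Midterm exam 62 × 0.1 = 6.2
  Essays 41 × 0.08 = 3.28
  Lab reports 57.5 × 0.23 = 13.225
  Quizzes 78.5 × 0.29 = 22.765
  Discussion 80 × 0.12 = 9.6
Sum = 70.01
70.01 is ≥ 70 and < 80 → C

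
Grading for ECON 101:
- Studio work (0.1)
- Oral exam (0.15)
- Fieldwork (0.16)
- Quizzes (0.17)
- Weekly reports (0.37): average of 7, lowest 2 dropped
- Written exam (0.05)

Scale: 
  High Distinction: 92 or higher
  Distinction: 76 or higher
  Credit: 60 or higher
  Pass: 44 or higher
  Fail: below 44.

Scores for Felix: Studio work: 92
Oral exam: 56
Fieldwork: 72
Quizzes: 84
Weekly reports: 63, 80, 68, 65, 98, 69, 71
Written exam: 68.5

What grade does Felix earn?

Weekly reports: drop 63, 65 → average of remaining 5 = 386/5 = 77.2
Weighted total:
  Studio work 92 × 0.1 = 9.2
  Oral exam 56 × 0.15 = 8.4
  Fieldwork 72 × 0.16 = 11.52
  Quizzes 84 × 0.17 = 14.28
  Weekly reports 77.2 × 0.37 = 28.564
  Written exam 68.5 × 0.05 = 3.425
Sum = 75.389
75.389 is ≥ 60 and < 76 → Credit

Credit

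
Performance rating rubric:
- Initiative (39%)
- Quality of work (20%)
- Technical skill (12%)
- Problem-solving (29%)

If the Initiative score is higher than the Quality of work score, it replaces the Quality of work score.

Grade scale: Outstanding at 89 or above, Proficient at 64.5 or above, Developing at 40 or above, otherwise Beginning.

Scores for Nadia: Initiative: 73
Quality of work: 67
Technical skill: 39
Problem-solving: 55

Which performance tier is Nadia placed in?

Developing

Initiative (73) > Quality of work (67), so Quality of work counts as 73.
Weighted total:
  Initiative 73 × 0.39 = 28.47
  Quality of work 73 × 0.2 = 14.6
  Technical skill 39 × 0.12 = 4.68
  Problem-solving 55 × 0.29 = 15.95
Sum = 63.7
63.7 is ≥ 40 and < 64.5 → Developing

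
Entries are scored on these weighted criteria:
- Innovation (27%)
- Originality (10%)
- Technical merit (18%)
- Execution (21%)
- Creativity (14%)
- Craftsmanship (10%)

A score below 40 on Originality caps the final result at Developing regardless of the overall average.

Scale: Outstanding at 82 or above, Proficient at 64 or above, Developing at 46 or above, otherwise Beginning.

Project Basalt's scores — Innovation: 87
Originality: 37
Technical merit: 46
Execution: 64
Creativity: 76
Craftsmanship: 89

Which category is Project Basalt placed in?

Originality score 37 < 40: minimum not met.
Weighted total:
  Innovation 87 × 0.27 = 23.49
  Originality 37 × 0.1 = 3.7
  Technical merit 46 × 0.18 = 8.28
  Execution 64 × 0.21 = 13.44
  Creativity 76 × 0.14 = 10.64
  Craftsmanship 89 × 0.1 = 8.9
Sum = 68.45
68.45 would be Proficient; cap at Developing applies → Developing.

Developing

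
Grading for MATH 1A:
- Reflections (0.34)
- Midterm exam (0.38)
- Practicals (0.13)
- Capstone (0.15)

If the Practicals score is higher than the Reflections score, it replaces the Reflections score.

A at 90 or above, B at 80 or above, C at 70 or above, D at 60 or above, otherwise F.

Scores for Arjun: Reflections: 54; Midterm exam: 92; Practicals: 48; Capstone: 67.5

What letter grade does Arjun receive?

D

Practicals (48) ≤ Reflections (54), so Reflections stays at 54.
Weighted total:
  Reflections 54 × 0.34 = 18.36
  Midterm exam 92 × 0.38 = 34.96
  Practicals 48 × 0.13 = 6.24
  Capstone 67.5 × 0.15 = 10.125
Sum = 69.685
69.685 is ≥ 60 and < 70 → D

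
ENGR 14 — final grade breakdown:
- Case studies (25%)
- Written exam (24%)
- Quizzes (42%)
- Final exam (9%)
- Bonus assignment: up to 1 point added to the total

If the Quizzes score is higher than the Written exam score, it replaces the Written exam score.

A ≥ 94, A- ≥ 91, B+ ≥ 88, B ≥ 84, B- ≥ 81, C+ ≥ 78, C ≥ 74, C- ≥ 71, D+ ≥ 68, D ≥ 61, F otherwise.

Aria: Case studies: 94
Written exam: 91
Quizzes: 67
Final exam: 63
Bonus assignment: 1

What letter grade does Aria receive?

C+

Quizzes (67) ≤ Written exam (91), so Written exam stays at 91.
Weighted total:
  Case studies 94 × 0.25 = 23.5
  Written exam 91 × 0.24 = 21.84
  Quizzes 67 × 0.42 = 28.14
  Final exam 63 × 0.09 = 5.67
Sum = 79.15
Bonus assignment: 79.15 + 1 = 80.15
80.15 is ≥ 78 and < 81 → C+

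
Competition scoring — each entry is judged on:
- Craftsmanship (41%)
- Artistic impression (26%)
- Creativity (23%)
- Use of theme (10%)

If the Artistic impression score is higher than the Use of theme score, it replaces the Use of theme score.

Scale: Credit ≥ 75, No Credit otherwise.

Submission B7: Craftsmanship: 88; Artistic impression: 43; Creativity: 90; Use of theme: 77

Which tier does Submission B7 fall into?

Credit

Artistic impression (43) ≤ Use of theme (77), so Use of theme stays at 77.
Weighted total:
  Craftsmanship 88 × 0.41 = 36.08
  Artistic impression 43 × 0.26 = 11.18
  Creativity 90 × 0.23 = 20.7
  Use of theme 77 × 0.1 = 7.7
Sum = 75.66
75.66 ≥ 75 → Credit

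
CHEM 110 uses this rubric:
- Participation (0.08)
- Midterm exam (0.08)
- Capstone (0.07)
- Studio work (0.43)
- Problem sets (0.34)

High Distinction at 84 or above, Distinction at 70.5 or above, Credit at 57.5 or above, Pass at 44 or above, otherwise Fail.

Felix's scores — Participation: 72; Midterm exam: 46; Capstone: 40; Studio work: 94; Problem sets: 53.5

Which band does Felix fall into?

Weighted total:
  Participation 72 × 0.08 = 5.76
  Midterm exam 46 × 0.08 = 3.68
  Capstone 40 × 0.07 = 2.8
  Studio work 94 × 0.43 = 40.42
  Problem sets 53.5 × 0.34 = 18.19
Sum = 70.85
70.85 is ≥ 70.5 and < 84 → Distinction

Distinction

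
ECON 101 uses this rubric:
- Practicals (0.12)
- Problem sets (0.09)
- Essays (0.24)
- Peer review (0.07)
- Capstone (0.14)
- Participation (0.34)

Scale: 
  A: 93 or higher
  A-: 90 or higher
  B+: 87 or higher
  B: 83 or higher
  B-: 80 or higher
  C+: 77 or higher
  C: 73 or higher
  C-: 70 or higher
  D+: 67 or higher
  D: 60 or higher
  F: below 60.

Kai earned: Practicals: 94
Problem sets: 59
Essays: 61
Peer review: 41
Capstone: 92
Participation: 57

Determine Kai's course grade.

D

Weighted total:
  Practicals 94 × 0.12 = 11.28
  Problem sets 59 × 0.09 = 5.31
  Essays 61 × 0.24 = 14.64
  Peer review 41 × 0.07 = 2.87
  Capstone 92 × 0.14 = 12.88
  Participation 57 × 0.34 = 19.38
Sum = 66.36
66.36 is ≥ 60 and < 67 → D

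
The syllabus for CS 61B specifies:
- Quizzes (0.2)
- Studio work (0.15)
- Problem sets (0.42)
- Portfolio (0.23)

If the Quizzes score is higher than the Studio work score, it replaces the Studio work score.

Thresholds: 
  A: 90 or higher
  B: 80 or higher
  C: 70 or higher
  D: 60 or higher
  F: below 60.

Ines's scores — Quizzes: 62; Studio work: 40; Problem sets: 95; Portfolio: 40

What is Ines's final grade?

C

Quizzes (62) > Studio work (40), so Studio work counts as 62.
Weighted total:
  Quizzes 62 × 0.2 = 12.4
  Studio work 62 × 0.15 = 9.3
  Problem sets 95 × 0.42 = 39.9
  Portfolio 40 × 0.23 = 9.2
Sum = 70.8
70.8 is ≥ 70 and < 80 → C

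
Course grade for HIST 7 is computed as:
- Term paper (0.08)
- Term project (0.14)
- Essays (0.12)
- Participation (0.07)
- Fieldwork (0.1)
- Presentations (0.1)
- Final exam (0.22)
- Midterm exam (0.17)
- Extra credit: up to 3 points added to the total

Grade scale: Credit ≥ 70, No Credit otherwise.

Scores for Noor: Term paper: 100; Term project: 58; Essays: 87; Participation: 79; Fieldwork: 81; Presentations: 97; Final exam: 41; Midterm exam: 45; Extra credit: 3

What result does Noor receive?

Weighted total:
  Term paper 100 × 0.08 = 8
  Term project 58 × 0.14 = 8.12
  Essays 87 × 0.12 = 10.44
  Participation 79 × 0.07 = 5.53
  Fieldwork 81 × 0.1 = 8.1
  Presentations 97 × 0.1 = 9.7
  Final exam 41 × 0.22 = 9.02
  Midterm exam 45 × 0.17 = 7.65
Sum = 66.56
Extra credit: 66.56 + 3 = 69.56
69.56 < 70 → No Credit

No Credit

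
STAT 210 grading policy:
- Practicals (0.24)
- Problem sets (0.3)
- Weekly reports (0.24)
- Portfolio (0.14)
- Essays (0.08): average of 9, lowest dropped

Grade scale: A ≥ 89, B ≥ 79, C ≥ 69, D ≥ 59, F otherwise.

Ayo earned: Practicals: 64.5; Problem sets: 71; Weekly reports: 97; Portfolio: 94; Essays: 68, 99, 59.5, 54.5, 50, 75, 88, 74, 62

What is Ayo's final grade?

Essays: drop 50 → average of remaining 8 = 580/8 = 72.5
Weighted total:
  Practicals 64.5 × 0.24 = 15.48
  Problem sets 71 × 0.3 = 21.3
  Weekly reports 97 × 0.24 = 23.28
  Portfolio 94 × 0.14 = 13.16
  Essays 72.5 × 0.08 = 5.8
Sum = 79.02
79.02 is ≥ 79 and < 89 → B

B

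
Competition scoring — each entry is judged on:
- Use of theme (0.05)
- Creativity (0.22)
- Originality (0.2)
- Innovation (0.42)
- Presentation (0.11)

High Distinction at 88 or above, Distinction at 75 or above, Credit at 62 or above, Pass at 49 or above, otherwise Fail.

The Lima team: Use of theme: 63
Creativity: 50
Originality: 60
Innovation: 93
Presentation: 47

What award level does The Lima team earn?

Weighted total:
  Use of theme 63 × 0.05 = 3.15
  Creativity 50 × 0.22 = 11
  Originality 60 × 0.2 = 12
  Innovation 93 × 0.42 = 39.06
  Presentation 47 × 0.11 = 5.17
Sum = 70.38
70.38 is ≥ 62 and < 75 → Credit

Credit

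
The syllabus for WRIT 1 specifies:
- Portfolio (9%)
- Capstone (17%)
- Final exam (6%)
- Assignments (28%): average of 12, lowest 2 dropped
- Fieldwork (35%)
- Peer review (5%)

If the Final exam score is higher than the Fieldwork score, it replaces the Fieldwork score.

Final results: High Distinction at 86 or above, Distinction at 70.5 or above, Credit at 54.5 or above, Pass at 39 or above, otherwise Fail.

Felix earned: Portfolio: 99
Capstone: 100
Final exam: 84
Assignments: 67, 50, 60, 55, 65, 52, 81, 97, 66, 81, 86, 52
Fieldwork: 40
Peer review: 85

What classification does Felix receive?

Distinction

Assignments: drop 50, 52 → average of remaining 10 = 710/10 = 71
Final exam (84) > Fieldwork (40), so Fieldwork counts as 84.
Weighted total:
  Portfolio 99 × 0.09 = 8.91
  Capstone 100 × 0.17 = 17
  Final exam 84 × 0.06 = 5.04
  Assignments 71 × 0.28 = 19.88
  Fieldwork 84 × 0.35 = 29.4
  Peer review 85 × 0.05 = 4.25
Sum = 84.48
84.48 is ≥ 70.5 and < 86 → Distinction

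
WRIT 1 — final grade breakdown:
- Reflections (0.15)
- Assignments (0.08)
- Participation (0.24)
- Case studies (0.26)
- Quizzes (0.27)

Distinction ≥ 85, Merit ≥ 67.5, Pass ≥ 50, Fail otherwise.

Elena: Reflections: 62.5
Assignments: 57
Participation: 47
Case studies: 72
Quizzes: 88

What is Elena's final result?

Weighted total:
  Reflections 62.5 × 0.15 = 9.375
  Assignments 57 × 0.08 = 4.56
  Participation 47 × 0.24 = 11.28
  Case studies 72 × 0.26 = 18.72
  Quizzes 88 × 0.27 = 23.76
Sum = 67.695
67.695 is ≥ 67.5 and < 85 → Merit

Merit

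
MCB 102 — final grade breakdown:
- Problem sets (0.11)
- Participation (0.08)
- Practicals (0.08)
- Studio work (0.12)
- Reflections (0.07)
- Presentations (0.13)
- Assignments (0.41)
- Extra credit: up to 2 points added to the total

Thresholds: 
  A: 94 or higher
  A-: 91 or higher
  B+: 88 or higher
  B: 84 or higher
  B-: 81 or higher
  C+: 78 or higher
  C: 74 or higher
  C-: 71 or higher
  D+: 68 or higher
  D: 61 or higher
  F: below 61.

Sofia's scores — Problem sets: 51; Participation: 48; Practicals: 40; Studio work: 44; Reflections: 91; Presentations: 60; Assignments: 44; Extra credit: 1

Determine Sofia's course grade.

Weighted total:
  Problem sets 51 × 0.11 = 5.61
  Participation 48 × 0.08 = 3.84
  Practicals 40 × 0.08 = 3.2
  Studio work 44 × 0.12 = 5.28
  Reflections 91 × 0.07 = 6.37
  Presentations 60 × 0.13 = 7.8
  Assignments 44 × 0.41 = 18.04
Sum = 50.14
Extra credit: 50.14 + 1 = 51.14
51.14 < 61 → F

F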